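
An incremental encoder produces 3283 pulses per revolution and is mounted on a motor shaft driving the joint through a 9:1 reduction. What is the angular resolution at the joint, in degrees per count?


counts per rev = 3283
effective counts at joint = 3283 * 9 = 29547
resolution = 360 / 29547
= 0.0122 deg/count


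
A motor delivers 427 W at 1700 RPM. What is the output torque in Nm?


omega = 1700 * 2*pi/60 = 178.0236 rad/s
tau = P / omega = 427 / 178.0236
= 2.3986 Nm


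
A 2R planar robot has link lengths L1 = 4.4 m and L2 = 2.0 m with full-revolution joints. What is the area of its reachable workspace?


r_max = L1 + L2 = 6.4 m
r_min = |L1 - L2| = 2.4 m
Area = pi*(r_max^2 - r_min^2)
= pi*(40.96 - 5.76)
= pi * 35.2
= 110.5841 m^2


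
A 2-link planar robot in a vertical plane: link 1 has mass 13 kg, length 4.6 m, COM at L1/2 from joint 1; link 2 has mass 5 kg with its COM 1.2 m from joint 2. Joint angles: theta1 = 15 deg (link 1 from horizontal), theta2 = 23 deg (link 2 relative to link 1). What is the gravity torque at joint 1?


Horizontal distance from joint 1 to link-1 COM:
  x_c1 = (L1/2)*cos(t1) = 2.3 * 0.9659 = 2.2216 m
Horizontal distance from joint 1 to link-2 COM:
  x_c2 = L1*cos(t1) + Lc2*cos(t1+t2)
       = 4.6*0.9659 + 1.2*0.788 = 5.3889 m
tau1 = m1*g*x_c1 + m2*g*x_c2
     = 13*9.81*2.2216 + 5*9.81*5.3889
     = 283.3244 + 264.3242
     = 547.6486 Nm


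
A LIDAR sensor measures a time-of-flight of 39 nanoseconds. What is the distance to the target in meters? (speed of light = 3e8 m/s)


tof = 39 ns = 3.9e-08 s
dist = c * tof / 2
= 3e8 * 3.9e-08 / 2
= 5.85 m


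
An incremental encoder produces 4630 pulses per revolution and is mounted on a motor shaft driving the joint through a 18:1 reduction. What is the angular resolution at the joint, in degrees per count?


counts per rev = 4630
effective counts at joint = 4630 * 18 = 83340
resolution = 360 / 83340
= 0.0043 deg/count


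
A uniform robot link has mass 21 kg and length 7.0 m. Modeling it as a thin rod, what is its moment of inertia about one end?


I = (1/3) * m * L^2
= (1/3) * 21 * 7.0^2
= 0.333333 * 21 * 49.0
= 343.0 kg*m^2


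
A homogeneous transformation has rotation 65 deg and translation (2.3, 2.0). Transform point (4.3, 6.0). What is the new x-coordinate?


x' = cos(theta)*px - sin(theta)*py + tx
= 0.4226*4.3 - 0.9063*6.0 + 2.3
= -1.3206


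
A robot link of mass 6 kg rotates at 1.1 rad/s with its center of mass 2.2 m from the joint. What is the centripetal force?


F = m * omega^2 * r
= 6 * 1.1^2 * 2.2
= 6 * 1.21 * 2.2
= 15.972 N


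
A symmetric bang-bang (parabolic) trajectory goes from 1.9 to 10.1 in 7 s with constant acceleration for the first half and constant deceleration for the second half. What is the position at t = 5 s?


Symmetric rest-to-rest: each phase covers (pf-p0)/2 in time T/2. 0.5*a*(T/2)^2 = (pf-p0)/2 => a = 4*(pf-p0)/T^2
a = 4*(10.1-1.9)/7^2 = 0.6694
t = 5 is in the deceleration phase (t > T/2).
p = pf - 0.5*a*(T-t)^2 = 10.1 - 0.5*0.6694*2^2
= 8.7612


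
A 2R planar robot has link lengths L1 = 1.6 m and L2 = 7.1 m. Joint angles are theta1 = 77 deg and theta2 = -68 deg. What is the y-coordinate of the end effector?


Convert angles to radians: theta1 = 1.3439, theta2 = -1.1868
y = L1*sin(theta1) + L2*sin(theta1+theta2)
y = 1.559 + 1.1107
y = 2.6697


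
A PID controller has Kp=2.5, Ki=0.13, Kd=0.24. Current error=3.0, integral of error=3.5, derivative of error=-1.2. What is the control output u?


u = Kp*e + Ki*int(e) + Kd*de/dt
= 2.5*3.0 + 0.13*3.5 + 0.24*(-1.2)
= 7.5 + 0.455 + -0.288
= 7.667


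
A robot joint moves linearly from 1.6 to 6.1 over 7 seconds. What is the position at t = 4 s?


s = t/T = 4/7 = 0.5714
p(t) = p0 + (pf-p0)*s
= 1.6 + (6.1 - 1.6) * 0.5714
= 4.1714


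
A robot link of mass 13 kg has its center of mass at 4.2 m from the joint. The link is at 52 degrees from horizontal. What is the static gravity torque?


tau = m*g*L*cos(angle)
= 13 * 9.81 * 4.2 * cos(52 deg)
= 13 * 9.81 * 4.2 * 0.6157
= 329.7643 Nm


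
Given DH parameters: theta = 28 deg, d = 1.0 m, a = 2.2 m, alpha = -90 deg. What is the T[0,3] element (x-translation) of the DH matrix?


T[0,3] = a * cos(theta)
= 2.2 * cos(28 deg)
= 2.2 * 0.8829
= 1.9425


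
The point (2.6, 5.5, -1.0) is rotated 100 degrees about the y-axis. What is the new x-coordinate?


Rotation about y-axis: x' = x*cos(theta) + z*sin(theta)
= 2.6 * -0.1736 + -1.0 * 0.9848
= -1.4363


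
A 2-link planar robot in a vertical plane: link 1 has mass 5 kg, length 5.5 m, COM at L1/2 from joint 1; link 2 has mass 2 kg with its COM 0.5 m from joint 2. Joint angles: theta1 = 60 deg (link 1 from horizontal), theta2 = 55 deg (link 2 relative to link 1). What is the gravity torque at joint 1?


Horizontal distance from joint 1 to link-1 COM:
  x_c1 = (L1/2)*cos(t1) = 2.75 * 0.5 = 1.375 m
Horizontal distance from joint 1 to link-2 COM:
  x_c2 = L1*cos(t1) + Lc2*cos(t1+t2)
       = 5.5*0.5 + 0.5*-0.4226 = 2.5387 m
tau1 = m1*g*x_c1 + m2*g*x_c2
     = 5*9.81*1.375 + 2*9.81*2.5387
     = 67.4438 + 49.8091
     = 117.2529 Nm


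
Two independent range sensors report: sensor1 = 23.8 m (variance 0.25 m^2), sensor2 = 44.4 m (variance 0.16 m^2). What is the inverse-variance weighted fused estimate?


w1 = (1/var1) / (1/var1 + 1/var2)
   = 4.0 / (4.0 + 6.25) = 0.3902
w2 = 1 - w1 = 0.6098
fused = w1*s1 + w2*s2 = 9.2878 + 27.0732
= 36.361 m


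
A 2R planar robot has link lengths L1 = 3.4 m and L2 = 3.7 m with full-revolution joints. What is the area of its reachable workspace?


r_max = L1 + L2 = 7.1 m
r_min = |L1 - L2| = 0.3 m
Area = pi*(r_max^2 - r_min^2)
= pi*(50.41 - 0.09)
= pi * 50.32
= 158.0849 m^2


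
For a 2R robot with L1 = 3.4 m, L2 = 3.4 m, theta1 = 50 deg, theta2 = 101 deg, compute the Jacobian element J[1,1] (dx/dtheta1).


J[1,1] = -L1*sin(t1) - L2*sin(t1+t2)
= -3.4*sin(50) - 3.4*sin(151)
= -4.2529


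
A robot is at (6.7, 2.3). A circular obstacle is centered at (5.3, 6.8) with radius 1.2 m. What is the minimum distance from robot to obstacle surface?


center_dist = sqrt((6.7-5.3)^2 + (2.3-6.8)^2)
= sqrt(1.96 + 20.25)
= 4.7127
min_dist = center_dist - radius = 4.7127 - 1.2 = 3.5127 m


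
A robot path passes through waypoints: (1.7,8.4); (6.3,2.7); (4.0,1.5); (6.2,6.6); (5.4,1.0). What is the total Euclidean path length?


Segment lengths:
  seg1 = sqrt((4.6)^2 + (-5.7)^2) = 7.3246
  seg2 = sqrt((-2.3)^2 + (-1.2)^2) = 2.5942
  seg3 = sqrt((2.2)^2 + (5.1)^2) = 5.5543
  seg4 = sqrt((-0.8)^2 + (-5.6)^2) = 5.6569
Total = 21.13


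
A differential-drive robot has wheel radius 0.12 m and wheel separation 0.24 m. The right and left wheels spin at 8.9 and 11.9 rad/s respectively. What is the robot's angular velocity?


vR = r*wR = 0.12*8.9 = 1.068 m/s
vL = r*wL = 0.12*11.9 = 1.428 m/s
v = (vR+vL)/2 = 1.248 m/s
omega = (vR-vL)/L = -1.5 rad/s
angular velocity = -1.5 rad/s


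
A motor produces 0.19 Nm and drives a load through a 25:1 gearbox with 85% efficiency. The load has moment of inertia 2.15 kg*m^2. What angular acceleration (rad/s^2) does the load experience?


tau_out = tau_motor * N * eta
= 0.19 * 25 * 0.85 = 4.0375 Nm
alpha = tau_out / I = 4.0375 / 2.15
= 1.8779 rad/s^2


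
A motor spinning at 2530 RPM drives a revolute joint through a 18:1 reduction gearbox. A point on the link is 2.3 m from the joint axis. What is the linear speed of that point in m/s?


omega_motor = 2530 * 2*pi/60 = 264.941 rad/s
omega_joint = omega_motor / 18 = 14.7189 rad/s
v = omega_joint * r = 14.7189 * 2.3
= 33.8536 m/s


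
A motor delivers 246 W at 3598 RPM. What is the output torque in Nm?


omega = 3598 * 2*pi/60 = 376.7817 rad/s
tau = P / omega = 246 / 376.7817
= 0.6529 Nm


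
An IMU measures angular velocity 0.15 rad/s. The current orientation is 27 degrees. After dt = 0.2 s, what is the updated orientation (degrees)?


delta_theta = w * dt = 0.15 * 0.2 = 0.03 rad
= 1.7189 deg
theta_new = 27 + 1.7189 = 28.7189 deg


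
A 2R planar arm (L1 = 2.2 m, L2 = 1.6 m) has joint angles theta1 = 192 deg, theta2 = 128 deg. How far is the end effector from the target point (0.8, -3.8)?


End effector via forward kinematics:
x = L1*cos(t1) + L2*cos(t1+t2) = -0.9263
y = L1*sin(t1) + L2*sin(t1+t2) = -1.4859
Distance to target:
d = sqrt((0.8 - -0.9263)^2 + (-3.8 - -1.4859)^2)
= sqrt(2.98 + 5.3552)
= 2.8871 m


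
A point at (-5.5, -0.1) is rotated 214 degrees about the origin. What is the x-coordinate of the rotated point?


x' = x*cos(theta) - y*sin(theta)
cos(214 deg) = -0.829, sin(214 deg) = -0.5592
x' = -5.5 * -0.829 - -0.1 * -0.5592
= 4.5597 - 0.0559
= 4.5038


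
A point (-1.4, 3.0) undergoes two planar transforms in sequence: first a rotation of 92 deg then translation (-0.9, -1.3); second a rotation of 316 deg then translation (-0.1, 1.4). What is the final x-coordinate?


After transform 1:
x1 = cos(92)*-1.4 - sin(92)*3.0 + -0.9 = -3.8493
y1 = sin(92)*-1.4 + cos(92)*3.0 + -1.3 = -2.8038
After transform 2:
x2 = cos(316)*-3.8493 - sin(316)*-2.8038 + -0.1
= -4.8167


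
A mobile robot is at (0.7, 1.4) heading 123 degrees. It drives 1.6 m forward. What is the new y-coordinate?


y_new = y0 + d*sin(theta)
= 1.4 + 1.6*sin(123)
= 1.4 + 1.3419
= 2.7419


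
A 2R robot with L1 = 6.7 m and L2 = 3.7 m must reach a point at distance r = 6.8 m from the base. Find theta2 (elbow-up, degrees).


cos(theta2) = (r^2 - L1^2 - L2^2) / (2*L1*L2)
cos(theta2) = (46.24 - 44.89 - 13.69) / 49.58
cos(theta2) = -0.248891
theta2 = 104.4119 degrees


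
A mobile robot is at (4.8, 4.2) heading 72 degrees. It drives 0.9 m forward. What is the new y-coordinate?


y_new = y0 + d*sin(theta)
= 4.2 + 0.9*sin(72)
= 4.2 + 0.856
= 5.056


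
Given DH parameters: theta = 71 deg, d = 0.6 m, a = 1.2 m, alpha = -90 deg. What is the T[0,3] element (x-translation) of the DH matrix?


T[0,3] = a * cos(theta)
= 1.2 * cos(71 deg)
= 1.2 * 0.3256
= 0.3907


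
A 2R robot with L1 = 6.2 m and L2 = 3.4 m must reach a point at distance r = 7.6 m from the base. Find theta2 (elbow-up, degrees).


cos(theta2) = (r^2 - L1^2 - L2^2) / (2*L1*L2)
cos(theta2) = (57.76 - 38.44 - 11.56) / 42.16
cos(theta2) = 0.184061
theta2 = 79.3936 degrees


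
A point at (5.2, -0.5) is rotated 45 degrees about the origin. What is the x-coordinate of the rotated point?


x' = x*cos(theta) - y*sin(theta)
cos(45 deg) = 0.7071, sin(45 deg) = 0.7071
x' = 5.2 * 0.7071 - -0.5 * 0.7071
= 3.677 - -0.3536
= 4.0305


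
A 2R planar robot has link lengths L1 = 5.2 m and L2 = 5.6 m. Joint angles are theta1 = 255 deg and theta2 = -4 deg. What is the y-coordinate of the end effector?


Convert angles to radians: theta1 = 4.4506, theta2 = -0.0698
y = L1*sin(theta1) + L2*sin(theta1+theta2)
y = -5.0228 + -5.2949
y = -10.3177


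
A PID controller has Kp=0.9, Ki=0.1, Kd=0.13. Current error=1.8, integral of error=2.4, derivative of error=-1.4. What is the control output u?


u = Kp*e + Ki*int(e) + Kd*de/dt
= 0.9*1.8 + 0.1*2.4 + 0.13*(-1.4)
= 1.62 + 0.24 + -0.182
= 1.678


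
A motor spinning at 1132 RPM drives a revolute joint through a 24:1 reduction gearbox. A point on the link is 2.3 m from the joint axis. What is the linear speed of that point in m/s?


omega_motor = 1132 * 2*pi/60 = 118.5428 rad/s
omega_joint = omega_motor / 24 = 4.9393 rad/s
v = omega_joint * r = 4.9393 * 2.3
= 11.3603 m/s


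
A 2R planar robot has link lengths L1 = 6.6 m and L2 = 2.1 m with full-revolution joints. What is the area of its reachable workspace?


r_max = L1 + L2 = 8.7 m
r_min = |L1 - L2| = 4.5 m
Area = pi*(r_max^2 - r_min^2)
= pi*(75.69 - 20.25)
= pi * 55.44
= 174.1699 m^2


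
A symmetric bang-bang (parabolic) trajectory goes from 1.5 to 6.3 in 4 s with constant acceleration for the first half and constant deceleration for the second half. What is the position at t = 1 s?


Symmetric rest-to-rest: each phase covers (pf-p0)/2 in time T/2. 0.5*a*(T/2)^2 = (pf-p0)/2 => a = 4*(pf-p0)/T^2
a = 4*(6.3-1.5)/4^2 = 1.2
t = 1 is in the acceleration phase (t <= T/2).
p = p0 + 0.5*a*t^2 = 1.5 + 0.5*1.2*1^2
= 2.1


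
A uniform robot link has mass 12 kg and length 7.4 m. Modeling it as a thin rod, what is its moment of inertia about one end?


I = (1/3) * m * L^2
= (1/3) * 12 * 7.4^2
= 0.333333 * 12 * 54.76
= 219.04 kg*m^2


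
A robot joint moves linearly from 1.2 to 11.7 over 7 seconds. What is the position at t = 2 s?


s = t/T = 2/7 = 0.2857
p(t) = p0 + (pf-p0)*s
= 1.2 + (11.7 - 1.2) * 0.2857
= 4.2


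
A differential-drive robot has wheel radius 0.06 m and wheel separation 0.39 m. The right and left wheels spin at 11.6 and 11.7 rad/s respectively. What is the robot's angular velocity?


vR = r*wR = 0.06*11.6 = 0.696 m/s
vL = r*wL = 0.06*11.7 = 0.702 m/s
v = (vR+vL)/2 = 0.699 m/s
omega = (vR-vL)/L = -0.0154 rad/s
angular velocity = -0.0154 rad/s


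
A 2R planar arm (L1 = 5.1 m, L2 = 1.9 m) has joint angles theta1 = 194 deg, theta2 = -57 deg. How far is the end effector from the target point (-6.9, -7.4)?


End effector via forward kinematics:
x = L1*cos(t1) + L2*cos(t1+t2) = -6.3381
y = L1*sin(t1) + L2*sin(t1+t2) = 0.062
Distance to target:
d = sqrt((-6.9 - -6.3381)^2 + (-7.4 - 0.062)^2)
= sqrt(0.3158 + 55.6814)
= 7.4831 m


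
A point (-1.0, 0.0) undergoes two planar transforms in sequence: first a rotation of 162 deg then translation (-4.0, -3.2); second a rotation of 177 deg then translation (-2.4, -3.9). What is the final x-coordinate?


After transform 1:
x1 = cos(162)*-1.0 - sin(162)*0.0 + -4.0 = -3.0489
y1 = sin(162)*-1.0 + cos(162)*0.0 + -3.2 = -3.509
After transform 2:
x2 = cos(177)*-3.0489 - sin(177)*-3.509 + -2.4
= 0.8284


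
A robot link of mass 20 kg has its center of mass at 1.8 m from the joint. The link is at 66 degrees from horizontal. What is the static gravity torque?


tau = m*g*L*cos(angle)
= 20 * 9.81 * 1.8 * cos(66 deg)
= 20 * 9.81 * 1.8 * 0.4067
= 143.6431 Nm


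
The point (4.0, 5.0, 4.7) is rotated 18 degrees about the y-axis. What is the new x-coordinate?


Rotation about y-axis: x' = x*cos(theta) + z*sin(theta)
= 4.0 * 0.9511 + 4.7 * 0.309
= 5.2566


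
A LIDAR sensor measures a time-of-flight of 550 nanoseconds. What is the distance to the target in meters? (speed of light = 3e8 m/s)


tof = 550 ns = 5.5e-07 s
dist = c * tof / 2
= 3e8 * 5.5e-07 / 2
= 82.5 m


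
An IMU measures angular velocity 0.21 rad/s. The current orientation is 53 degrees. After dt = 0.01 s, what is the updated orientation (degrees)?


delta_theta = w * dt = 0.21 * 0.01 = 0.0021 rad
= 0.1203 deg
theta_new = 53 + 0.1203 = 53.1203 deg


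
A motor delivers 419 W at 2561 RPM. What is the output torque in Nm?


omega = 2561 * 2*pi/60 = 268.1873 rad/s
tau = P / omega = 419 / 268.1873
= 1.5623 Nm


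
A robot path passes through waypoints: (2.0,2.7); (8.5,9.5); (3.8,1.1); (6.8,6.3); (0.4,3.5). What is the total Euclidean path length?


Segment lengths:
  seg1 = sqrt((6.5)^2 + (6.8)^2) = 9.4069
  seg2 = sqrt((-4.7)^2 + (-8.4)^2) = 9.6255
  seg3 = sqrt((3.0)^2 + (5.2)^2) = 6.0033
  seg4 = sqrt((-6.4)^2 + (-2.8)^2) = 6.9857
Total = 32.0214


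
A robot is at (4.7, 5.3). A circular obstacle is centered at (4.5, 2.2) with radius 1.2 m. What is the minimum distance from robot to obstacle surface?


center_dist = sqrt((4.7-4.5)^2 + (5.3-2.2)^2)
= sqrt(0.04 + 9.61)
= 3.1064
min_dist = center_dist - radius = 3.1064 - 1.2 = 1.9064 m


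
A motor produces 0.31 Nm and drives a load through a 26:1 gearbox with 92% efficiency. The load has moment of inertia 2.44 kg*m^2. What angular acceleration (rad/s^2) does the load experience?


tau_out = tau_motor * N * eta
= 0.31 * 26 * 0.92 = 7.4152 Nm
alpha = tau_out / I = 7.4152 / 2.44
= 3.039 rad/s^2


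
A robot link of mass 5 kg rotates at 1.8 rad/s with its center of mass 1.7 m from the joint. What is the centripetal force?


F = m * omega^2 * r
= 5 * 1.8^2 * 1.7
= 5 * 3.24 * 1.7
= 27.54 N


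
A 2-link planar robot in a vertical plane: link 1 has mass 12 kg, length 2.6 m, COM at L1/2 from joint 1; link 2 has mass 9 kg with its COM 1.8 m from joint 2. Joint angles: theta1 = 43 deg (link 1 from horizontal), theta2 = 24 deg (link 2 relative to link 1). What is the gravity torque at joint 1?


Horizontal distance from joint 1 to link-1 COM:
  x_c1 = (L1/2)*cos(t1) = 1.3 * 0.7314 = 0.9508 m
Horizontal distance from joint 1 to link-2 COM:
  x_c2 = L1*cos(t1) + Lc2*cos(t1+t2)
       = 2.6*0.7314 + 1.8*0.3907 = 2.6048 m
tau1 = m1*g*x_c1 + m2*g*x_c2
     = 12*9.81*0.9508 + 9*9.81*2.6048
     = 111.9234 + 229.9809
     = 341.9044 Nm


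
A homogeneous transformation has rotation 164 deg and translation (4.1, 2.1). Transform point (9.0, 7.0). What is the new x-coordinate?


x' = cos(theta)*px - sin(theta)*py + tx
= -0.9613*9.0 - 0.2756*7.0 + 4.1
= -6.4808


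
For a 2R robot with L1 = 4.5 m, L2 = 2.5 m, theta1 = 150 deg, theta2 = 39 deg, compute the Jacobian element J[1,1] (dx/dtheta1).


J[1,1] = -L1*sin(t1) - L2*sin(t1+t2)
= -4.5*sin(150) - 2.5*sin(189)
= -1.8589


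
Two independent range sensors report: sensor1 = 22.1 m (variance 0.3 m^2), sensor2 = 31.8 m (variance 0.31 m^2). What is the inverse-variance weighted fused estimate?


w1 = (1/var1) / (1/var1 + 1/var2)
   = 3.3333 / (3.3333 + 3.2258) = 0.5082
w2 = 1 - w1 = 0.4918
fused = w1*s1 + w2*s2 = 11.2311 + 15.6393
= 26.8705 m


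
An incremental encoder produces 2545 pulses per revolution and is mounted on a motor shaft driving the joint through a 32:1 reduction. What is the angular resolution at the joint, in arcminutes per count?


counts per rev = 2545
effective counts at joint = 2545 * 32 = 81440
resolution = 360*60 / 81440
= 0.2652 arcmin/count


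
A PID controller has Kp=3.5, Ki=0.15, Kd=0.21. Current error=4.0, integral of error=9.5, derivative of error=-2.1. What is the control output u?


u = Kp*e + Ki*int(e) + Kd*de/dt
= 3.5*4.0 + 0.15*9.5 + 0.21*(-2.1)
= 14.0 + 1.425 + -0.441
= 14.984


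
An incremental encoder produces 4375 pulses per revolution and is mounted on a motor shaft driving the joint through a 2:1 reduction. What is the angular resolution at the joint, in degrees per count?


counts per rev = 4375
effective counts at joint = 4375 * 2 = 8750
resolution = 360 / 8750
= 0.0411 deg/count


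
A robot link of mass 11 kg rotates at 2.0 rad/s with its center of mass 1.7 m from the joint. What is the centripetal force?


F = m * omega^2 * r
= 11 * 2.0^2 * 1.7
= 11 * 4.0 * 1.7
= 74.8 N


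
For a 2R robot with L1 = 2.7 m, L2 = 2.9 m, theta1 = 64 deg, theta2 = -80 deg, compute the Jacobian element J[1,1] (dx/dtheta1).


J[1,1] = -L1*sin(t1) - L2*sin(t1+t2)
= -2.7*sin(64) - 2.9*sin(-16)
= -1.6274


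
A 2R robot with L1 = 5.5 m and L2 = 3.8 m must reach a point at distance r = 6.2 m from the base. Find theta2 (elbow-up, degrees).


cos(theta2) = (r^2 - L1^2 - L2^2) / (2*L1*L2)
cos(theta2) = (38.44 - 30.25 - 14.44) / 41.8
cos(theta2) = -0.149522
theta2 = 98.5992 degrees


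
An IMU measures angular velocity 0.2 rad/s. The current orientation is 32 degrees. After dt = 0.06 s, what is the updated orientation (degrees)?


delta_theta = w * dt = 0.2 * 0.06 = 0.012 rad
= 0.6875 deg
theta_new = 32 + 0.6875 = 32.6875 deg


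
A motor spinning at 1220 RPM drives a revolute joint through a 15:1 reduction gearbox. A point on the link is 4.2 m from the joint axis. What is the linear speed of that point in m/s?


omega_motor = 1220 * 2*pi/60 = 127.7581 rad/s
omega_joint = omega_motor / 15 = 8.5172 rad/s
v = omega_joint * r = 8.5172 * 4.2
= 35.7723 m/s


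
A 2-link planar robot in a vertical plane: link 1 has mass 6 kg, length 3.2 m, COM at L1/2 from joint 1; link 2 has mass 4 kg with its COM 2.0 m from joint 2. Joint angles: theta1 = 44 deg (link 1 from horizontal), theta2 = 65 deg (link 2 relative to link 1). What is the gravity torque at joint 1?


Horizontal distance from joint 1 to link-1 COM:
  x_c1 = (L1/2)*cos(t1) = 1.6 * 0.7193 = 1.1509 m
Horizontal distance from joint 1 to link-2 COM:
  x_c2 = L1*cos(t1) + Lc2*cos(t1+t2)
       = 3.2*0.7193 + 2.0*-0.3256 = 1.6508 m
tau1 = m1*g*x_c1 + m2*g*x_c2
     = 6*9.81*1.1509 + 4*9.81*1.6508
     = 67.7445 + 64.7755
     = 132.52 Nm


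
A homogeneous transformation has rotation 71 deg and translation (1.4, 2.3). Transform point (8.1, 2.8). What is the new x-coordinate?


x' = cos(theta)*px - sin(theta)*py + tx
= 0.3256*8.1 - 0.9455*2.8 + 1.4
= 1.3897


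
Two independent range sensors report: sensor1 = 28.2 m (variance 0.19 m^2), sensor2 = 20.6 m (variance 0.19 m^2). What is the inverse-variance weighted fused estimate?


w1 = (1/var1) / (1/var1 + 1/var2)
   = 5.2632 / (5.2632 + 5.2632) = 0.5
w2 = 1 - w1 = 0.5
fused = w1*s1 + w2*s2 = 14.1 + 10.3
= 24.4 m


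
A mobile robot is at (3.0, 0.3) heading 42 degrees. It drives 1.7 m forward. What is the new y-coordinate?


y_new = y0 + d*sin(theta)
= 0.3 + 1.7*sin(42)
= 0.3 + 1.1375
= 1.4375


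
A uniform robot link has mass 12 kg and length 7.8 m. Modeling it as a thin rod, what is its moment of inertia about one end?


I = (1/3) * m * L^2
= (1/3) * 12 * 7.8^2
= 0.333333 * 12 * 60.84
= 243.36 kg*m^2


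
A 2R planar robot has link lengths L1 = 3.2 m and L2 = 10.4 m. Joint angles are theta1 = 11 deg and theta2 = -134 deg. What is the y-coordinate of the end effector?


Convert angles to radians: theta1 = 0.192, theta2 = -2.3387
y = L1*sin(theta1) + L2*sin(theta1+theta2)
y = 0.6106 + -8.7222
y = -8.1116


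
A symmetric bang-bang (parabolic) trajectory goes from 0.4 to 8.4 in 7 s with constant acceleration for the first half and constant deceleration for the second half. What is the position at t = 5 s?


Symmetric rest-to-rest: each phase covers (pf-p0)/2 in time T/2. 0.5*a*(T/2)^2 = (pf-p0)/2 => a = 4*(pf-p0)/T^2
a = 4*(8.4-0.4)/7^2 = 0.6531
t = 5 is in the deceleration phase (t > T/2).
p = pf - 0.5*a*(T-t)^2 = 8.4 - 0.5*0.6531*2^2
= 7.0939


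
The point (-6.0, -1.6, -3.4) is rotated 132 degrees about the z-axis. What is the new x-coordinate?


Rotation about z-axis: x' = x*cos(theta) - y*sin(theta)
= -6.0 * -0.6691 - -1.6 * 0.7431
= 5.2038


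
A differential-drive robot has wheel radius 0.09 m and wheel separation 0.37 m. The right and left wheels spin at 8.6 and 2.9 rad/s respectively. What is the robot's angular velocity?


vR = r*wR = 0.09*8.6 = 0.774 m/s
vL = r*wL = 0.09*2.9 = 0.261 m/s
v = (vR+vL)/2 = 0.5175 m/s
omega = (vR-vL)/L = 1.3865 rad/s
angular velocity = 1.3865 rad/s


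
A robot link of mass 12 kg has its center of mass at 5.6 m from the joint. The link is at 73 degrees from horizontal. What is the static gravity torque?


tau = m*g*L*cos(angle)
= 12 * 9.81 * 5.6 * cos(73 deg)
= 12 * 9.81 * 5.6 * 0.2924
= 192.7408 Nm


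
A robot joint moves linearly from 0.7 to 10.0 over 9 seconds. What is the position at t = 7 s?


s = t/T = 7/9 = 0.7778
p(t) = p0 + (pf-p0)*s
= 0.7 + (10.0 - 0.7) * 0.7778
= 7.9333


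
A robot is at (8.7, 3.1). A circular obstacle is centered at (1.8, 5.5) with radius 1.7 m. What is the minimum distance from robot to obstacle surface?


center_dist = sqrt((8.7-1.8)^2 + (3.1-5.5)^2)
= sqrt(47.61 + 5.76)
= 7.3055
min_dist = center_dist - radius = 7.3055 - 1.7 = 5.6055 m


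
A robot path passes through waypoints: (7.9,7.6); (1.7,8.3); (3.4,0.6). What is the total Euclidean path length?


Segment lengths:
  seg1 = sqrt((-6.2)^2 + (0.7)^2) = 6.2394
  seg2 = sqrt((1.7)^2 + (-7.7)^2) = 7.8854
Total = 14.1248


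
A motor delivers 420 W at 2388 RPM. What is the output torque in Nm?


omega = 2388 * 2*pi/60 = 250.0708 rad/s
tau = P / omega = 420 / 250.0708
= 1.6795 Nm


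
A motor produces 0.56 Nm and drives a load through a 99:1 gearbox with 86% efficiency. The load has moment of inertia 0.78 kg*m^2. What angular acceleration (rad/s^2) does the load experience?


tau_out = tau_motor * N * eta
= 0.56 * 99 * 0.86 = 47.6784 Nm
alpha = tau_out / I = 47.6784 / 0.78
= 61.1262 rad/s^2


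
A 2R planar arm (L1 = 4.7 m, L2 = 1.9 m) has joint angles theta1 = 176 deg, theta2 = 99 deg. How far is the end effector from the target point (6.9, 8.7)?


End effector via forward kinematics:
x = L1*cos(t1) + L2*cos(t1+t2) = -4.523
y = L1*sin(t1) + L2*sin(t1+t2) = -1.5649
Distance to target:
d = sqrt((6.9 - -4.523)^2 + (8.7 - -1.5649)^2)
= sqrt(130.4839 + 105.3685)
= 15.3575 m


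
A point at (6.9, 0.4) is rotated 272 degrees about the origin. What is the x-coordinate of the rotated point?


x' = x*cos(theta) - y*sin(theta)
cos(272 deg) = 0.0349, sin(272 deg) = -0.9994
x' = 6.9 * 0.0349 - 0.4 * -0.9994
= 0.2408 - -0.3998
= 0.6406


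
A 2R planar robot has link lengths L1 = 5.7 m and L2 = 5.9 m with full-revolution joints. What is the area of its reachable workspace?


r_max = L1 + L2 = 11.6 m
r_min = |L1 - L2| = 0.2 m
Area = pi*(r_max^2 - r_min^2)
= pi*(134.56 - 0.04)
= pi * 134.52
= 422.607 m^2


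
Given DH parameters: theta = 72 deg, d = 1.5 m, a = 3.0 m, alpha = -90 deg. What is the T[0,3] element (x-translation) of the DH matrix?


T[0,3] = a * cos(theta)
= 3.0 * cos(72 deg)
= 3.0 * 0.309
= 0.9271


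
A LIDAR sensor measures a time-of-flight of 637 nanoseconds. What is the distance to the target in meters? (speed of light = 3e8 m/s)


tof = 637 ns = 6.37e-07 s
dist = c * tof / 2
= 3e8 * 6.37e-07 / 2
= 95.55 m


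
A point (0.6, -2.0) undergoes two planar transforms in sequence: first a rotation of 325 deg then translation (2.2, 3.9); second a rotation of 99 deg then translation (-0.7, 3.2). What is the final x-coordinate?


After transform 1:
x1 = cos(325)*0.6 - sin(325)*-2.0 + 2.2 = 1.5443
y1 = sin(325)*0.6 + cos(325)*-2.0 + 3.9 = 1.9176
After transform 2:
x2 = cos(99)*1.5443 - sin(99)*1.9176 + -0.7
= -2.8355


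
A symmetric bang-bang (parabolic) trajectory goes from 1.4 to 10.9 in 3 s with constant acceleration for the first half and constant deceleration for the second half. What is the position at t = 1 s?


Symmetric rest-to-rest: each phase covers (pf-p0)/2 in time T/2. 0.5*a*(T/2)^2 = (pf-p0)/2 => a = 4*(pf-p0)/T^2
a = 4*(10.9-1.4)/3^2 = 4.2222
t = 1 is in the acceleration phase (t <= T/2).
p = p0 + 0.5*a*t^2 = 1.4 + 0.5*4.2222*1^2
= 3.5111


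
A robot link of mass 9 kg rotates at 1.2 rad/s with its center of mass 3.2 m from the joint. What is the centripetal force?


F = m * omega^2 * r
= 9 * 1.2^2 * 3.2
= 9 * 1.44 * 3.2
= 41.472 N


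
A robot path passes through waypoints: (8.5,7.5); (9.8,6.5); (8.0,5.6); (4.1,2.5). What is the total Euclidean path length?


Segment lengths:
  seg1 = sqrt((1.3)^2 + (-1.0)^2) = 1.6401
  seg2 = sqrt((-1.8)^2 + (-0.9)^2) = 2.0125
  seg3 = sqrt((-3.9)^2 + (-3.1)^2) = 4.982
Total = 8.6346


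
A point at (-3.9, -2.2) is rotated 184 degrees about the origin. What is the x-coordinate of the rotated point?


x' = x*cos(theta) - y*sin(theta)
cos(184 deg) = -0.9976, sin(184 deg) = -0.0698
x' = -3.9 * -0.9976 - -2.2 * -0.0698
= 3.8905 - 0.1535
= 3.737


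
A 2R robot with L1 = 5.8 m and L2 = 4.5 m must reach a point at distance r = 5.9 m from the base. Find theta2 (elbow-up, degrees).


cos(theta2) = (r^2 - L1^2 - L2^2) / (2*L1*L2)
cos(theta2) = (34.81 - 33.64 - 20.25) / 52.2
cos(theta2) = -0.365517
theta2 = 111.4394 degrees


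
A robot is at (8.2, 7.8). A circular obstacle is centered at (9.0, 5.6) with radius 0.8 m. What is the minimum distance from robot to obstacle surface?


center_dist = sqrt((8.2-9.0)^2 + (7.8-5.6)^2)
= sqrt(0.64 + 4.84)
= 2.3409
min_dist = center_dist - radius = 2.3409 - 0.8 = 1.5409 m


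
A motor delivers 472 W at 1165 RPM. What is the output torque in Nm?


omega = 1165 * 2*pi/60 = 121.9985 rad/s
tau = P / omega = 472 / 121.9985
= 3.8689 Nm


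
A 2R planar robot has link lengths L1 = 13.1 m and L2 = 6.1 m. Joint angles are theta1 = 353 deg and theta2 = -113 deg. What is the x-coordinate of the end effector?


Convert angles to radians: theta1 = 6.161, theta2 = -1.9722
x = L1*cos(theta1) + L2*cos(theta1+theta2)
x = 13.0024 + -3.05
x = 9.9524


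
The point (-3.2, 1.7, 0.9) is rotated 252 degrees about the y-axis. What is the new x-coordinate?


Rotation about y-axis: x' = x*cos(theta) + z*sin(theta)
= -3.2 * -0.309 + 0.9 * -0.9511
= 0.1329


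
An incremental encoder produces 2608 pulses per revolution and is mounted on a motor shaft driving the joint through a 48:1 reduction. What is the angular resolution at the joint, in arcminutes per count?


counts per rev = 2608
effective counts at joint = 2608 * 48 = 125184
resolution = 360*60 / 125184
= 0.1725 arcmin/count


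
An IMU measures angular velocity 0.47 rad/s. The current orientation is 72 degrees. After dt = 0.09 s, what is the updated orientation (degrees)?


delta_theta = w * dt = 0.47 * 0.09 = 0.0423 rad
= 2.4236 deg
theta_new = 72 + 2.4236 = 74.4236 deg


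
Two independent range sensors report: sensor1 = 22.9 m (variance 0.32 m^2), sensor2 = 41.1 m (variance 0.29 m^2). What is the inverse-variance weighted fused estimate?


w1 = (1/var1) / (1/var1 + 1/var2)
   = 3.125 / (3.125 + 3.4483) = 0.4754
w2 = 1 - w1 = 0.5246
fused = w1*s1 + w2*s2 = 10.8869 + 21.5607
= 32.4475 m


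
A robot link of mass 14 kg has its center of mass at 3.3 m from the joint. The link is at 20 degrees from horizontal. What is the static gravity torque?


tau = m*g*L*cos(angle)
= 14 * 9.81 * 3.3 * cos(20 deg)
= 14 * 9.81 * 3.3 * 0.9397
= 425.8894 Nm


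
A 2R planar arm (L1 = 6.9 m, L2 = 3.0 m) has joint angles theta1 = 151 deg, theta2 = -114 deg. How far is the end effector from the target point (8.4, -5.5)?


End effector via forward kinematics:
x = L1*cos(t1) + L2*cos(t1+t2) = -3.639
y = L1*sin(t1) + L2*sin(t1+t2) = 5.1506
Distance to target:
d = sqrt((8.4 - -3.639)^2 + (-5.5 - 5.1506)^2)
= sqrt(144.9368 + 113.436)
= 16.074 m


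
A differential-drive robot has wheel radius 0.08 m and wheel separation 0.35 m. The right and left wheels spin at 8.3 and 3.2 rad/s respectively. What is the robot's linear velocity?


vR = r*wR = 0.08*8.3 = 0.664 m/s
vL = r*wL = 0.08*3.2 = 0.256 m/s
v = (vR+vL)/2 = 0.46 m/s
omega = (vR-vL)/L = 1.1657 rad/s
linear velocity = 0.46 m/s


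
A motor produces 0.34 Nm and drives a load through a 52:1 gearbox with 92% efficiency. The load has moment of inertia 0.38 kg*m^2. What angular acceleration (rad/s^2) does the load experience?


tau_out = tau_motor * N * eta
= 0.34 * 52 * 0.92 = 16.2656 Nm
alpha = tau_out / I = 16.2656 / 0.38
= 42.8042 rad/s^2


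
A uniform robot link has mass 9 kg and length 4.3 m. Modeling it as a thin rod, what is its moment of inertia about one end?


I = (1/3) * m * L^2
= (1/3) * 9 * 4.3^2
= 0.333333 * 9 * 18.49
= 55.47 kg*m^2


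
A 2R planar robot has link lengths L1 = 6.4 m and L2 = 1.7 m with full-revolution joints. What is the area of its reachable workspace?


r_max = L1 + L2 = 8.1 m
r_min = |L1 - L2| = 4.7 m
Area = pi*(r_max^2 - r_min^2)
= pi*(65.61 - 22.09)
= pi * 43.52
= 136.7221 m^2


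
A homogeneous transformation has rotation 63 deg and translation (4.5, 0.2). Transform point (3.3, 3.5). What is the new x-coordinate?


x' = cos(theta)*px - sin(theta)*py + tx
= 0.454*3.3 - 0.891*3.5 + 4.5
= 2.8796


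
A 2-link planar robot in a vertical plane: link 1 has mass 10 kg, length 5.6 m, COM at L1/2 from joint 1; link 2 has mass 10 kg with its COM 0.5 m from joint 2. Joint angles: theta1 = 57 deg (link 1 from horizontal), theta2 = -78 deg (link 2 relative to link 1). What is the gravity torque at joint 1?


Horizontal distance from joint 1 to link-1 COM:
  x_c1 = (L1/2)*cos(t1) = 2.8 * 0.5446 = 1.525 m
Horizontal distance from joint 1 to link-2 COM:
  x_c2 = L1*cos(t1) + Lc2*cos(t1+t2)
       = 5.6*0.5446 + 0.5*0.9336 = 3.5168 m
tau1 = m1*g*x_c1 + m2*g*x_c2
     = 10*9.81*1.525 + 10*9.81*3.5168
     = 149.6015 + 344.995
     = 494.5965 Nm


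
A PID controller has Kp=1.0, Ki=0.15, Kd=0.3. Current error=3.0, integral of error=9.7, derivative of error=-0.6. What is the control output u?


u = Kp*e + Ki*int(e) + Kd*de/dt
= 1.0*3.0 + 0.15*9.7 + 0.3*(-0.6)
= 3.0 + 1.455 + -0.18
= 4.275


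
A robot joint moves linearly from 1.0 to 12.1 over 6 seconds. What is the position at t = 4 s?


s = t/T = 4/6 = 0.6667
p(t) = p0 + (pf-p0)*s
= 1.0 + (12.1 - 1.0) * 0.6667
= 8.4


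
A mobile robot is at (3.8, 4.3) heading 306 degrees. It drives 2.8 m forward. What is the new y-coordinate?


y_new = y0 + d*sin(theta)
= 4.3 + 2.8*sin(306)
= 4.3 + -2.2652
= 2.0348


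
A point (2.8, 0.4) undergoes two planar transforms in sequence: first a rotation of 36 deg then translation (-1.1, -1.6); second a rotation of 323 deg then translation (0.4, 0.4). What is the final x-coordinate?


After transform 1:
x1 = cos(36)*2.8 - sin(36)*0.4 + -1.1 = 0.9301
y1 = sin(36)*2.8 + cos(36)*0.4 + -1.6 = 0.3694
After transform 2:
x2 = cos(323)*0.9301 - sin(323)*0.3694 + 0.4
= 1.3652


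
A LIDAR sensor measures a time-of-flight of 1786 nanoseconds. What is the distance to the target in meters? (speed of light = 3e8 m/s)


tof = 1786 ns = 1.786e-06 s
dist = c * tof / 2
= 3e8 * 1.786e-06 / 2
= 267.9 m


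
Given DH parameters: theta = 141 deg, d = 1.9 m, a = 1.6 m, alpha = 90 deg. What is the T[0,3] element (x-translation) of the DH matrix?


T[0,3] = a * cos(theta)
= 1.6 * cos(141 deg)
= 1.6 * -0.7771
= -1.2434


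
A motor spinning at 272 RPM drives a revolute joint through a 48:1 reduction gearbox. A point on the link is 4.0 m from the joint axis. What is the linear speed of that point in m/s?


omega_motor = 272 * 2*pi/60 = 28.4838 rad/s
omega_joint = omega_motor / 48 = 0.5934 rad/s
v = omega_joint * r = 0.5934 * 4.0
= 2.3736 m/s


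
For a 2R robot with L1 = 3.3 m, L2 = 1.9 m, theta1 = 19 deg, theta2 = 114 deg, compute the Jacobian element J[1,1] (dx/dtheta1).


J[1,1] = -L1*sin(t1) - L2*sin(t1+t2)
= -3.3*sin(19) - 1.9*sin(133)
= -2.4639


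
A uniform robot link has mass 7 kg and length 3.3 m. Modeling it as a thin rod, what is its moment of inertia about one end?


I = (1/3) * m * L^2
= (1/3) * 7 * 3.3^2
= 0.333333 * 7 * 10.89
= 25.41 kg*m^2


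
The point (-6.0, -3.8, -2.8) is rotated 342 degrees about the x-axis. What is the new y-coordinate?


Rotation about x-axis: y' = y*cos(theta) - z*sin(theta)
= -3.8 * 0.9511 - -2.8 * -0.309
= -4.4793


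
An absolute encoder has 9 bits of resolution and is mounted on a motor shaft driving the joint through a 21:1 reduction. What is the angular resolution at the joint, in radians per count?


counts = 2^9 = 512
effective counts at joint = 512 * 21 = 10752
resolution = 2*pi / 10752
= 5.8437e-04 rad/count


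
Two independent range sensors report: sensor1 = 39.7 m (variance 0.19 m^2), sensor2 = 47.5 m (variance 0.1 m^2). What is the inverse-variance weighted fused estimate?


w1 = (1/var1) / (1/var1 + 1/var2)
   = 5.2632 / (5.2632 + 10.0) = 0.3448
w2 = 1 - w1 = 0.6552
fused = w1*s1 + w2*s2 = 13.6897 + 31.1207
= 44.8103 m


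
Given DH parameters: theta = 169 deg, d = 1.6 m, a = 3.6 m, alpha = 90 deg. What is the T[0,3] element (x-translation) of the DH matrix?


T[0,3] = a * cos(theta)
= 3.6 * cos(169 deg)
= 3.6 * -0.9816
= -3.5339


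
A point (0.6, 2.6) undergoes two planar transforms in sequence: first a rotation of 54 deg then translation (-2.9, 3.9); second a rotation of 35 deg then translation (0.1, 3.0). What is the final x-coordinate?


After transform 1:
x1 = cos(54)*0.6 - sin(54)*2.6 + -2.9 = -4.6508
y1 = sin(54)*0.6 + cos(54)*2.6 + 3.9 = 5.9137
After transform 2:
x2 = cos(35)*-4.6508 - sin(35)*5.9137 + 0.1
= -7.1016


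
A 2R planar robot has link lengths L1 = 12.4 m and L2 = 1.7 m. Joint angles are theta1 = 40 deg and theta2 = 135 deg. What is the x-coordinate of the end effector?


Convert angles to radians: theta1 = 0.6981, theta2 = 2.3562
x = L1*cos(theta1) + L2*cos(theta1+theta2)
x = 9.499 + -1.6935
x = 7.8054


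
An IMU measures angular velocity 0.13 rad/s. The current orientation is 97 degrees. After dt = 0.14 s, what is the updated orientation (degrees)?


delta_theta = w * dt = 0.13 * 0.14 = 0.0182 rad
= 1.0428 deg
theta_new = 97 + 1.0428 = 98.0428 deg


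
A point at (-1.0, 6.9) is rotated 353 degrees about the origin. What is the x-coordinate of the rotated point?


x' = x*cos(theta) - y*sin(theta)
cos(353 deg) = 0.9925, sin(353 deg) = -0.1219
x' = -1.0 * 0.9925 - 6.9 * -0.1219
= -0.9925 - -0.8409
= -0.1516


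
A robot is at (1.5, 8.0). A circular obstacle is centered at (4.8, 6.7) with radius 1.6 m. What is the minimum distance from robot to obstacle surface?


center_dist = sqrt((1.5-4.8)^2 + (8.0-6.7)^2)
= sqrt(10.89 + 1.69)
= 3.5468
min_dist = center_dist - radius = 3.5468 - 1.6 = 1.9468 m


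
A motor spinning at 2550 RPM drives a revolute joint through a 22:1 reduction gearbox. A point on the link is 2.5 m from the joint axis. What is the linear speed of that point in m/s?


omega_motor = 2550 * 2*pi/60 = 267.0354 rad/s
omega_joint = omega_motor / 22 = 12.138 rad/s
v = omega_joint * r = 12.138 * 2.5
= 30.3449 m/s


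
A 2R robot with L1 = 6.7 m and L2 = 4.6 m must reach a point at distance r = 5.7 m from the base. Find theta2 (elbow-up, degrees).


cos(theta2) = (r^2 - L1^2 - L2^2) / (2*L1*L2)
cos(theta2) = (32.49 - 44.89 - 21.16) / 61.64
cos(theta2) = -0.544452
theta2 = 122.9872 degrees


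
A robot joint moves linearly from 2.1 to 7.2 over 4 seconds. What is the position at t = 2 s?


s = t/T = 2/4 = 0.5
p(t) = p0 + (pf-p0)*s
= 2.1 + (7.2 - 2.1) * 0.5
= 4.65


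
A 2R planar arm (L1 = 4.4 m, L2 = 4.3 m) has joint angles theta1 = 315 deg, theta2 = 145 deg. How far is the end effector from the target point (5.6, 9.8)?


End effector via forward kinematics:
x = L1*cos(t1) + L2*cos(t1+t2) = 2.3646
y = L1*sin(t1) + L2*sin(t1+t2) = 1.1234
Distance to target:
d = sqrt((5.6 - 2.3646)^2 + (9.8 - 1.1234)^2)
= sqrt(10.4679 + 75.2833)
= 9.2602 m


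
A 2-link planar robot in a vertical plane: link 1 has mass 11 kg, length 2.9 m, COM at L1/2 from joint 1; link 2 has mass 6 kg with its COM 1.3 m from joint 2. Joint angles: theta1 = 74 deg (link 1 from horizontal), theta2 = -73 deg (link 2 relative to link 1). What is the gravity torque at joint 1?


Horizontal distance from joint 1 to link-1 COM:
  x_c1 = (L1/2)*cos(t1) = 1.45 * 0.2756 = 0.3997 m
Horizontal distance from joint 1 to link-2 COM:
  x_c2 = L1*cos(t1) + Lc2*cos(t1+t2)
       = 2.9*0.2756 + 1.3*0.9998 = 2.0992 m
tau1 = m1*g*x_c1 + m2*g*x_c2
     = 11*9.81*0.3997 + 6*9.81*2.0992
     = 43.1288 + 123.556
     = 166.6848 Nm


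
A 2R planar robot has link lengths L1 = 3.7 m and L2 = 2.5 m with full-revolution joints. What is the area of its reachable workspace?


r_max = L1 + L2 = 6.2 m
r_min = |L1 - L2| = 1.2 m
Area = pi*(r_max^2 - r_min^2)
= pi*(38.44 - 1.44)
= pi * 37.0
= 116.2389 m^2


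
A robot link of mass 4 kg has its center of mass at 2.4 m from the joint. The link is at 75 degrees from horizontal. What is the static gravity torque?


tau = m*g*L*cos(angle)
= 4 * 9.81 * 2.4 * cos(75 deg)
= 4 * 9.81 * 2.4 * 0.2588
= 24.3745 Nm


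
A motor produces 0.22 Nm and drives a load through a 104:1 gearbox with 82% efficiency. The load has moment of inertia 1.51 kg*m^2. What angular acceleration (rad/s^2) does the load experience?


tau_out = tau_motor * N * eta
= 0.22 * 104 * 0.82 = 18.7616 Nm
alpha = tau_out / I = 18.7616 / 1.51
= 12.4249 rad/s^2


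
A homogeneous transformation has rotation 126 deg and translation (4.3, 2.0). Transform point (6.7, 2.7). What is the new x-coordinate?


x' = cos(theta)*px - sin(theta)*py + tx
= -0.5878*6.7 - 0.809*2.7 + 4.3
= -1.8225


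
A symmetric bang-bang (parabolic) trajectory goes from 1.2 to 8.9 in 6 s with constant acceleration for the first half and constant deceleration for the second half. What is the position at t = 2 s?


Symmetric rest-to-rest: each phase covers (pf-p0)/2 in time T/2. 0.5*a*(T/2)^2 = (pf-p0)/2 => a = 4*(pf-p0)/T^2
a = 4*(8.9-1.2)/6^2 = 0.8556
t = 2 is in the acceleration phase (t <= T/2).
p = p0 + 0.5*a*t^2 = 1.2 + 0.5*0.8556*2^2
= 2.9111
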